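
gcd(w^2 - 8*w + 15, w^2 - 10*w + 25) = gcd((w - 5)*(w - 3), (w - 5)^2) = w - 5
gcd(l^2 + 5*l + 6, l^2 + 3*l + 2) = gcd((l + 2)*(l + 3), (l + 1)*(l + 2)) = l + 2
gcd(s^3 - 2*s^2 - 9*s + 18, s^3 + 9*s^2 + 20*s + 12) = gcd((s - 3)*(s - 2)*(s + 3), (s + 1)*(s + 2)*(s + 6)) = 1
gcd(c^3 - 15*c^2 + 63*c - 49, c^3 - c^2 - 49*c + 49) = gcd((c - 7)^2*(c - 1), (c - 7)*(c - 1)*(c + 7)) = c^2 - 8*c + 7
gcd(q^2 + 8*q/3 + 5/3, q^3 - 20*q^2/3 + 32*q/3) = 1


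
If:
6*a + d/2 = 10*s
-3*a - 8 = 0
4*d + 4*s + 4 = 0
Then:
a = -8/3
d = 4/7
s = -11/7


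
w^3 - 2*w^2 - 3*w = w*(w - 3)*(w + 1)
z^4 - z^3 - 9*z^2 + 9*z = z*(z - 3)*(z - 1)*(z + 3)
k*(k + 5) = k^2 + 5*k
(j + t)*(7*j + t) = 7*j^2 + 8*j*t + t^2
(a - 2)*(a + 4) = a^2 + 2*a - 8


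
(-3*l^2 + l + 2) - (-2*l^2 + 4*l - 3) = -l^2 - 3*l + 5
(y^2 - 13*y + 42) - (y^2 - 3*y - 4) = 46 - 10*y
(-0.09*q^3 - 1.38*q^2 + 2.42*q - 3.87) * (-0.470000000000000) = 0.0423*q^3 + 0.6486*q^2 - 1.1374*q + 1.8189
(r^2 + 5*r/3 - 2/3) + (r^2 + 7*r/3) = 2*r^2 + 4*r - 2/3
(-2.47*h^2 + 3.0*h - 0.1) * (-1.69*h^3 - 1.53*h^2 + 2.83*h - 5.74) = 4.1743*h^5 - 1.2909*h^4 - 11.4111*h^3 + 22.8208*h^2 - 17.503*h + 0.574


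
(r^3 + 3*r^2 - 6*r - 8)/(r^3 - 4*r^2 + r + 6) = (r + 4)/(r - 3)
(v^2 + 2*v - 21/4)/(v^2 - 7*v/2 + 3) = (v + 7/2)/(v - 2)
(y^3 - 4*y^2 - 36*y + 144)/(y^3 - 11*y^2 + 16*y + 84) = (y^2 + 2*y - 24)/(y^2 - 5*y - 14)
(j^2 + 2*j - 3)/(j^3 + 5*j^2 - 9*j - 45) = (j - 1)/(j^2 + 2*j - 15)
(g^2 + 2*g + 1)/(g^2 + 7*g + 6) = (g + 1)/(g + 6)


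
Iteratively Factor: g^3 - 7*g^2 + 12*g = (g - 4)*(g^2 - 3*g) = g*(g - 4)*(g - 3)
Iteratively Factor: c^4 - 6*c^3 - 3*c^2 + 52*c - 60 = (c + 3)*(c^3 - 9*c^2 + 24*c - 20) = (c - 2)*(c + 3)*(c^2 - 7*c + 10) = (c - 5)*(c - 2)*(c + 3)*(c - 2)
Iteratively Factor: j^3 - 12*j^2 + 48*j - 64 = (j - 4)*(j^2 - 8*j + 16) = (j - 4)^2*(j - 4)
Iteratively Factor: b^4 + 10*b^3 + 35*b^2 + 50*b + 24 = (b + 3)*(b^3 + 7*b^2 + 14*b + 8) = (b + 1)*(b + 3)*(b^2 + 6*b + 8) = (b + 1)*(b + 2)*(b + 3)*(b + 4)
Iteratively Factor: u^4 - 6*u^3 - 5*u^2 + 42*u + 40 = (u - 4)*(u^3 - 2*u^2 - 13*u - 10) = (u - 5)*(u - 4)*(u^2 + 3*u + 2) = (u - 5)*(u - 4)*(u + 2)*(u + 1)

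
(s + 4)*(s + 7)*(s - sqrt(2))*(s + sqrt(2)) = s^4 + 11*s^3 + 26*s^2 - 22*s - 56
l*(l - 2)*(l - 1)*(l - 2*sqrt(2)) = l^4 - 3*l^3 - 2*sqrt(2)*l^3 + 2*l^2 + 6*sqrt(2)*l^2 - 4*sqrt(2)*l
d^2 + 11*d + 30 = (d + 5)*(d + 6)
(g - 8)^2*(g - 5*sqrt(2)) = g^3 - 16*g^2 - 5*sqrt(2)*g^2 + 64*g + 80*sqrt(2)*g - 320*sqrt(2)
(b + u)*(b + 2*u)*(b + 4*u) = b^3 + 7*b^2*u + 14*b*u^2 + 8*u^3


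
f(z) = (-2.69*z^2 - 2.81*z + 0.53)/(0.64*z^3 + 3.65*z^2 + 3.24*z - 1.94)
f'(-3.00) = 2.03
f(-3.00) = -3.90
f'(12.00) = 0.02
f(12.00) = -0.25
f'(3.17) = 0.07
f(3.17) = -0.54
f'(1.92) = 0.14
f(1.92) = -0.66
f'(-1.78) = -151.21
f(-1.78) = -12.06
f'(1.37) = 0.24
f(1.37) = -0.76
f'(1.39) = 0.23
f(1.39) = -0.76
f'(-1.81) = -72.35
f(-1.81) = -8.92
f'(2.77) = 0.09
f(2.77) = -0.57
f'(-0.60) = -0.08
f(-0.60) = -0.46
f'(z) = (-5.38*z - 2.81)/(0.64*z^3 + 3.65*z^2 + 3.24*z - 1.94) + (-2.69*z^2 - 2.81*z + 0.53)*(-1.92*z^2 - 7.3*z - 3.24)/(0.64*z^3 + 3.65*z^2 + 3.24*z - 1.94)^2 = (1.7216*z^4 + 3.5968*z^3 + 0.523299999999999*z^2 + 6.5682*z + 3.7342)/(0.4096*z^6 + 4.672*z^5 + 17.4697*z^4 + 21.1688*z^3 - 3.6644*z^2 - 12.5712*z + 3.7636)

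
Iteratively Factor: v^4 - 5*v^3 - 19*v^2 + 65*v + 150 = (v - 5)*(v^3 - 19*v - 30) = (v - 5)*(v + 2)*(v^2 - 2*v - 15) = (v - 5)*(v + 2)*(v + 3)*(v - 5)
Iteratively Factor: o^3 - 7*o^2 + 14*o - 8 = (o - 1)*(o^2 - 6*o + 8) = (o - 4)*(o - 1)*(o - 2)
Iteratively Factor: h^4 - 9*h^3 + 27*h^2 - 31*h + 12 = (h - 4)*(h^3 - 5*h^2 + 7*h - 3) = (h - 4)*(h - 1)*(h^2 - 4*h + 3) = (h - 4)*(h - 1)^2*(h - 3)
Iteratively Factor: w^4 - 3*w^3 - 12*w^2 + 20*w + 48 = (w - 3)*(w^3 - 12*w - 16) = (w - 3)*(w + 2)*(w^2 - 2*w - 8) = (w - 3)*(w + 2)^2*(w - 4)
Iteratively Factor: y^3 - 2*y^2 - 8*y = (y - 4)*(y^2 + 2*y) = (y - 4)*(y + 2)*(y)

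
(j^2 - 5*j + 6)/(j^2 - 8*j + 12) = (j - 3)/(j - 6)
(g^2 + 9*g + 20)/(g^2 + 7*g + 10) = (g + 4)/(g + 2)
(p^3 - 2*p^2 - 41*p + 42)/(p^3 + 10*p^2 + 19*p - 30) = (p - 7)/(p + 5)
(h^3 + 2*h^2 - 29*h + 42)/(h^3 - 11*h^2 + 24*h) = (h^2 + 5*h - 14)/(h*(h - 8))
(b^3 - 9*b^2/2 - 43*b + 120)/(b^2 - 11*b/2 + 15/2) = (b^2 - 2*b - 48)/(b - 3)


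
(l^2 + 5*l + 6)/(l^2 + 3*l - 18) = (l^2 + 5*l + 6)/(l^2 + 3*l - 18)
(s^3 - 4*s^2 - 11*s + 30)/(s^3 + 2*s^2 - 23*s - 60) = (s - 2)/(s + 4)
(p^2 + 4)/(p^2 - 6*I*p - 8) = (p + 2*I)/(p - 4*I)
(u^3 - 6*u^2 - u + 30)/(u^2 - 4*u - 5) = (u^2 - u - 6)/(u + 1)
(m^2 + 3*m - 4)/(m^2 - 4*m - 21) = (-m^2 - 3*m + 4)/(-m^2 + 4*m + 21)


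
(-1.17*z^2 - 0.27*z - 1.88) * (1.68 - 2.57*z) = 3.0069*z^3 - 1.2717*z^2 + 4.378*z - 3.1584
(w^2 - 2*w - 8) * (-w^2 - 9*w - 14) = -w^4 - 7*w^3 + 12*w^2 + 100*w + 112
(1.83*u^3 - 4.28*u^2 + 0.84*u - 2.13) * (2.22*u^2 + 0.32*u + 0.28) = 4.0626*u^5 - 8.916*u^4 + 1.0076*u^3 - 5.6582*u^2 - 0.4464*u - 0.5964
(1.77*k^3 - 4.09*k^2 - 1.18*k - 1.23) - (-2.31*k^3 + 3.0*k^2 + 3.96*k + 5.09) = 4.08*k^3 - 7.09*k^2 - 5.14*k - 6.32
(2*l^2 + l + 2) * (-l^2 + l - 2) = -2*l^4 + l^3 - 5*l^2 - 4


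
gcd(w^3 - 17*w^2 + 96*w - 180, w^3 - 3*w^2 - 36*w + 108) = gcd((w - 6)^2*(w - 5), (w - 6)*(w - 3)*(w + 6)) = w - 6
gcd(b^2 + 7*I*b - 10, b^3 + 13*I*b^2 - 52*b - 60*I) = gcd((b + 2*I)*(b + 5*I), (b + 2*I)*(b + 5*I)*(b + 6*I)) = b^2 + 7*I*b - 10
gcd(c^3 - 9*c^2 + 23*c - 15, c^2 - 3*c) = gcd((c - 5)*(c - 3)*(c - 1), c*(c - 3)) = c - 3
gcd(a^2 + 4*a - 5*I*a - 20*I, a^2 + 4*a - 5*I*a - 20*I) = a^2 + a*(4 - 5*I) - 20*I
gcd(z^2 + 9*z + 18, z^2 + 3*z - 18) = z + 6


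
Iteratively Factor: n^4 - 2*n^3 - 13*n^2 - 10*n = (n)*(n^3 - 2*n^2 - 13*n - 10) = n*(n + 1)*(n^2 - 3*n - 10) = n*(n + 1)*(n + 2)*(n - 5)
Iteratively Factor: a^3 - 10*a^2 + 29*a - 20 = (a - 5)*(a^2 - 5*a + 4) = (a - 5)*(a - 1)*(a - 4)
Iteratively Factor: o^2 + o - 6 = (o - 2)*(o + 3)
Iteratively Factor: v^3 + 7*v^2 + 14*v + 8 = (v + 2)*(v^2 + 5*v + 4) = (v + 2)*(v + 4)*(v + 1)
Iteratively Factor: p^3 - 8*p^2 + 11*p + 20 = (p + 1)*(p^2 - 9*p + 20) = (p - 5)*(p + 1)*(p - 4)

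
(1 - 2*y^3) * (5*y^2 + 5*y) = -10*y^5 - 10*y^4 + 5*y^2 + 5*y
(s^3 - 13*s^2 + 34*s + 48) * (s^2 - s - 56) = s^5 - 14*s^4 - 9*s^3 + 742*s^2 - 1952*s - 2688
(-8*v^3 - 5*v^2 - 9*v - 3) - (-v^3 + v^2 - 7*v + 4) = -7*v^3 - 6*v^2 - 2*v - 7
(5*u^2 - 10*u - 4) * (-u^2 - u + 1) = -5*u^4 + 5*u^3 + 19*u^2 - 6*u - 4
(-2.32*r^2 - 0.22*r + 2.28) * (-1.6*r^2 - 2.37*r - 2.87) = 3.712*r^4 + 5.8504*r^3 + 3.5318*r^2 - 4.7722*r - 6.5436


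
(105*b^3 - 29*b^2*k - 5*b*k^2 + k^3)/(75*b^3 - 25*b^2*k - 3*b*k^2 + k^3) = (7*b - k)/(5*b - k)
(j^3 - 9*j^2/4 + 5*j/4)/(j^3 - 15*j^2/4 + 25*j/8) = 2*(j - 1)/(2*j - 5)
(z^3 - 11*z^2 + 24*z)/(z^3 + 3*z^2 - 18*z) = (z - 8)/(z + 6)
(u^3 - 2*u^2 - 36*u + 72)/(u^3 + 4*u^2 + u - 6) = (u^3 - 2*u^2 - 36*u + 72)/(u^3 + 4*u^2 + u - 6)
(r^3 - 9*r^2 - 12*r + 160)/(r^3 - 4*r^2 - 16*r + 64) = (r^2 - 13*r + 40)/(r^2 - 8*r + 16)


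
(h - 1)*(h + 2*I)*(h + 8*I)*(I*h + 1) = I*h^4 - 9*h^3 - I*h^3 + 9*h^2 - 6*I*h^2 - 16*h + 6*I*h + 16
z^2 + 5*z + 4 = (z + 1)*(z + 4)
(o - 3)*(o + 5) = o^2 + 2*o - 15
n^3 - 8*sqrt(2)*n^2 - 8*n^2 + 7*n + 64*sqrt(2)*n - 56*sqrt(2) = (n - 7)*(n - 1)*(n - 8*sqrt(2))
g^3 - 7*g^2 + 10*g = g*(g - 5)*(g - 2)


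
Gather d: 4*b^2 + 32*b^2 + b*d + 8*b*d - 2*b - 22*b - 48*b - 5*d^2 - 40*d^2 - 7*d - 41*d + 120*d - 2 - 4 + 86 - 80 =36*b^2 - 72*b - 45*d^2 + d*(9*b + 72)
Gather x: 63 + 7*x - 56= 7*x + 7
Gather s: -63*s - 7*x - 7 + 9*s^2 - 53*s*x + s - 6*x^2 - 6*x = 9*s^2 + s*(-53*x - 62) - 6*x^2 - 13*x - 7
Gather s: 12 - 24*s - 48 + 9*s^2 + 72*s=9*s^2 + 48*s - 36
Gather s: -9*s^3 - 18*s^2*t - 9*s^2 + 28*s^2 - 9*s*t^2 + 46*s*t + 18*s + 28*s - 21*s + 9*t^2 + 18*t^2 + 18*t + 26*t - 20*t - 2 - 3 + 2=-9*s^3 + s^2*(19 - 18*t) + s*(-9*t^2 + 46*t + 25) + 27*t^2 + 24*t - 3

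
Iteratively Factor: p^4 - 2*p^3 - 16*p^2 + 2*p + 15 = (p - 1)*(p^3 - p^2 - 17*p - 15) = (p - 5)*(p - 1)*(p^2 + 4*p + 3) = (p - 5)*(p - 1)*(p + 1)*(p + 3)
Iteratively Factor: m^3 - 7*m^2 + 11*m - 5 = (m - 5)*(m^2 - 2*m + 1) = (m - 5)*(m - 1)*(m - 1)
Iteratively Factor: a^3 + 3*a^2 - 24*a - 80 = (a + 4)*(a^2 - a - 20) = (a - 5)*(a + 4)*(a + 4)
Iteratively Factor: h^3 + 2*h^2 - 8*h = (h + 4)*(h^2 - 2*h) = h*(h + 4)*(h - 2)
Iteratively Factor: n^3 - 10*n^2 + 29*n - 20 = (n - 5)*(n^2 - 5*n + 4) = (n - 5)*(n - 4)*(n - 1)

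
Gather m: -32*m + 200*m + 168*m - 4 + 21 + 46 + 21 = 336*m + 84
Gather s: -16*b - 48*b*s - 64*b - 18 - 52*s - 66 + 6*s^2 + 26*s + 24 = -80*b + 6*s^2 + s*(-48*b - 26) - 60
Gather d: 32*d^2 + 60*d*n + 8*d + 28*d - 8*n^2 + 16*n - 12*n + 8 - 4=32*d^2 + d*(60*n + 36) - 8*n^2 + 4*n + 4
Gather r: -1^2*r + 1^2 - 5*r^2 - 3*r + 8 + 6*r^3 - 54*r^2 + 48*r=6*r^3 - 59*r^2 + 44*r + 9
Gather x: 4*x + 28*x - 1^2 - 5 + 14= 32*x + 8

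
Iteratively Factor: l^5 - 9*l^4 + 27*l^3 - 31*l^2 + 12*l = (l - 4)*(l^4 - 5*l^3 + 7*l^2 - 3*l) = (l - 4)*(l - 1)*(l^3 - 4*l^2 + 3*l) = l*(l - 4)*(l - 1)*(l^2 - 4*l + 3) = l*(l - 4)*(l - 3)*(l - 1)*(l - 1)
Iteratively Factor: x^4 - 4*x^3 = (x - 4)*(x^3) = x*(x - 4)*(x^2) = x^2*(x - 4)*(x)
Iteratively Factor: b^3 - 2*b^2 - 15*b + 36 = (b - 3)*(b^2 + b - 12) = (b - 3)*(b + 4)*(b - 3)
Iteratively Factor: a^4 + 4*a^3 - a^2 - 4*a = (a)*(a^3 + 4*a^2 - a - 4) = a*(a + 4)*(a^2 - 1) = a*(a + 1)*(a + 4)*(a - 1)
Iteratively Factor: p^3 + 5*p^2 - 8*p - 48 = (p + 4)*(p^2 + p - 12) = (p + 4)^2*(p - 3)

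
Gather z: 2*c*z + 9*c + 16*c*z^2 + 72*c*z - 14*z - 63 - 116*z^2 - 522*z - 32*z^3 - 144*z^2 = 9*c - 32*z^3 + z^2*(16*c - 260) + z*(74*c - 536) - 63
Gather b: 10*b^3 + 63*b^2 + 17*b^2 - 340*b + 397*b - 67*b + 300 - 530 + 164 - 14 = 10*b^3 + 80*b^2 - 10*b - 80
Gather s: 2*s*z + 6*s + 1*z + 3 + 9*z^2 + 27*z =s*(2*z + 6) + 9*z^2 + 28*z + 3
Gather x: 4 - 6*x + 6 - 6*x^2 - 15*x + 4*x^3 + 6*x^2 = 4*x^3 - 21*x + 10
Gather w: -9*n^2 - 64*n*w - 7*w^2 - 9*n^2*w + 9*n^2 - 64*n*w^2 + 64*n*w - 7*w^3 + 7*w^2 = -9*n^2*w - 64*n*w^2 - 7*w^3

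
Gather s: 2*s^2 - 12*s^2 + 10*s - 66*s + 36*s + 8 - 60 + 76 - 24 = -10*s^2 - 20*s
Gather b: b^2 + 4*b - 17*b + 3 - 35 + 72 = b^2 - 13*b + 40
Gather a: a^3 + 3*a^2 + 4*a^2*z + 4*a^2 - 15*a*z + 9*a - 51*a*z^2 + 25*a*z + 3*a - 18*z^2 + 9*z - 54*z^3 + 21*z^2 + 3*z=a^3 + a^2*(4*z + 7) + a*(-51*z^2 + 10*z + 12) - 54*z^3 + 3*z^2 + 12*z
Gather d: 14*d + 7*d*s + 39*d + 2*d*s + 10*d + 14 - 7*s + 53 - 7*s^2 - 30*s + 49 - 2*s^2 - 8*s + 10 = d*(9*s + 63) - 9*s^2 - 45*s + 126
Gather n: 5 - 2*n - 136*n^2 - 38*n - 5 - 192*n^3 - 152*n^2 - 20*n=-192*n^3 - 288*n^2 - 60*n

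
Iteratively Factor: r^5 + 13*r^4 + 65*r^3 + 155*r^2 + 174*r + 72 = (r + 1)*(r^4 + 12*r^3 + 53*r^2 + 102*r + 72) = (r + 1)*(r + 4)*(r^3 + 8*r^2 + 21*r + 18) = (r + 1)*(r + 3)*(r + 4)*(r^2 + 5*r + 6) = (r + 1)*(r + 3)^2*(r + 4)*(r + 2)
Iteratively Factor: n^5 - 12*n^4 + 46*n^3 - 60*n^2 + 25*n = (n - 5)*(n^4 - 7*n^3 + 11*n^2 - 5*n) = n*(n - 5)*(n^3 - 7*n^2 + 11*n - 5) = n*(n - 5)*(n - 1)*(n^2 - 6*n + 5) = n*(n - 5)^2*(n - 1)*(n - 1)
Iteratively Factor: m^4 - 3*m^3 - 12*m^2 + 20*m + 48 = (m + 2)*(m^3 - 5*m^2 - 2*m + 24) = (m - 3)*(m + 2)*(m^2 - 2*m - 8) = (m - 4)*(m - 3)*(m + 2)*(m + 2)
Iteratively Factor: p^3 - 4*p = (p - 2)*(p^2 + 2*p) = p*(p - 2)*(p + 2)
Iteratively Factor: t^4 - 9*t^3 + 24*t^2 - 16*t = (t - 4)*(t^3 - 5*t^2 + 4*t) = (t - 4)^2*(t^2 - t) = t*(t - 4)^2*(t - 1)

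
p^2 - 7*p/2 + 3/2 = (p - 3)*(p - 1/2)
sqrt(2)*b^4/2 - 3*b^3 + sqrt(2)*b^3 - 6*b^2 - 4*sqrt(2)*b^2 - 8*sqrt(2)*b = b*(b + 2)*(b - 4*sqrt(2))*(sqrt(2)*b/2 + 1)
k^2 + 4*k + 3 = (k + 1)*(k + 3)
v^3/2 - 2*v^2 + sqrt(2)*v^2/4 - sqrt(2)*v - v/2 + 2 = (v/2 + sqrt(2)/2)*(v - 4)*(v - sqrt(2)/2)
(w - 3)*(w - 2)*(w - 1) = w^3 - 6*w^2 + 11*w - 6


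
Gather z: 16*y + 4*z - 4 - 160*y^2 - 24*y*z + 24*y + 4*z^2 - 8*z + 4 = -160*y^2 + 40*y + 4*z^2 + z*(-24*y - 4)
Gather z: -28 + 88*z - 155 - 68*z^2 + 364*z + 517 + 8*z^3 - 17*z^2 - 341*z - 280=8*z^3 - 85*z^2 + 111*z + 54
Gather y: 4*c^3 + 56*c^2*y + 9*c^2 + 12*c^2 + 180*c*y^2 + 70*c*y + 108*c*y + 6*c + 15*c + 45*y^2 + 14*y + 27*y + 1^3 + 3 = 4*c^3 + 21*c^2 + 21*c + y^2*(180*c + 45) + y*(56*c^2 + 178*c + 41) + 4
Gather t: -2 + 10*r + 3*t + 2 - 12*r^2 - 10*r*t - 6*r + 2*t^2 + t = -12*r^2 + 4*r + 2*t^2 + t*(4 - 10*r)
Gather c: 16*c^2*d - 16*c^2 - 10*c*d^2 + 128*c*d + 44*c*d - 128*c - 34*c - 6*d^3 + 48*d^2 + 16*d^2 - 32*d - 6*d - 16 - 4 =c^2*(16*d - 16) + c*(-10*d^2 + 172*d - 162) - 6*d^3 + 64*d^2 - 38*d - 20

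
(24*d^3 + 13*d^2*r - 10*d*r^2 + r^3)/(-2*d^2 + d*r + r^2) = (24*d^3 + 13*d^2*r - 10*d*r^2 + r^3)/(-2*d^2 + d*r + r^2)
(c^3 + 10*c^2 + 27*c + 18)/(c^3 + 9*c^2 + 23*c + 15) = (c + 6)/(c + 5)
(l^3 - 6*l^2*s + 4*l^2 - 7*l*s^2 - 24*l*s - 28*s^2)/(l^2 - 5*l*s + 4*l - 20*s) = (-l^2 + 6*l*s + 7*s^2)/(-l + 5*s)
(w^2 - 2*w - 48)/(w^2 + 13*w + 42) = (w - 8)/(w + 7)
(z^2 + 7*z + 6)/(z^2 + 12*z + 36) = (z + 1)/(z + 6)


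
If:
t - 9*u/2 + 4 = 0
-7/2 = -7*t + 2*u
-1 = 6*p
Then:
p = -1/6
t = 95/118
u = 63/59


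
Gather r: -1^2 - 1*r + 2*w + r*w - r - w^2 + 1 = r*(w - 2) - w^2 + 2*w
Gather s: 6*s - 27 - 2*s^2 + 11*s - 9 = -2*s^2 + 17*s - 36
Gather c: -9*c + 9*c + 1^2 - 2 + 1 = 0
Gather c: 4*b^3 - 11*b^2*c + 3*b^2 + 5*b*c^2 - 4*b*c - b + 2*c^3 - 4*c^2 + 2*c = 4*b^3 + 3*b^2 - b + 2*c^3 + c^2*(5*b - 4) + c*(-11*b^2 - 4*b + 2)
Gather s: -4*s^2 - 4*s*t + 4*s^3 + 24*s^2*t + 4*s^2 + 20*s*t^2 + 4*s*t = 4*s^3 + 24*s^2*t + 20*s*t^2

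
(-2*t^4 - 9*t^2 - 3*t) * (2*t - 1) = -4*t^5 + 2*t^4 - 18*t^3 + 3*t^2 + 3*t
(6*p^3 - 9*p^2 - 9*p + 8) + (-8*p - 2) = 6*p^3 - 9*p^2 - 17*p + 6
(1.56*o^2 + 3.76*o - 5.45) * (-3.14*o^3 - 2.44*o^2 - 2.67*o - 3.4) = -4.8984*o^5 - 15.6128*o^4 + 3.7734*o^3 - 2.0452*o^2 + 1.7675*o + 18.53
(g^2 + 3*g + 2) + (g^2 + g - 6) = 2*g^2 + 4*g - 4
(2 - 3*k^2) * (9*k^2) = -27*k^4 + 18*k^2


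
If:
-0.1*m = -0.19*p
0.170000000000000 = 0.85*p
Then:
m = 0.38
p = 0.20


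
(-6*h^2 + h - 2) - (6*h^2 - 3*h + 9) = -12*h^2 + 4*h - 11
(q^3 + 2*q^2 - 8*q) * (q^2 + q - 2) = q^5 + 3*q^4 - 8*q^3 - 12*q^2 + 16*q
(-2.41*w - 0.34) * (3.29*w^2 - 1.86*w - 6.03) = -7.9289*w^3 + 3.364*w^2 + 15.1647*w + 2.0502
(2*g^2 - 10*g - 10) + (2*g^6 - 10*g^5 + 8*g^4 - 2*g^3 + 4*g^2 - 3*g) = 2*g^6 - 10*g^5 + 8*g^4 - 2*g^3 + 6*g^2 - 13*g - 10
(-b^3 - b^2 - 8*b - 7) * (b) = -b^4 - b^3 - 8*b^2 - 7*b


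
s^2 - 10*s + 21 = (s - 7)*(s - 3)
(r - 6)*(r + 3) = r^2 - 3*r - 18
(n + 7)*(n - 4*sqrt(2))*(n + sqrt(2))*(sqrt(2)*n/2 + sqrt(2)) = sqrt(2)*n^4/2 - 3*n^3 + 9*sqrt(2)*n^3/2 - 27*n^2 + 3*sqrt(2)*n^2 - 36*sqrt(2)*n - 42*n - 56*sqrt(2)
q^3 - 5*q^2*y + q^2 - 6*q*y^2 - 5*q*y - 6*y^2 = (q + 1)*(q - 6*y)*(q + y)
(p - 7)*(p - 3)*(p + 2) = p^3 - 8*p^2 + p + 42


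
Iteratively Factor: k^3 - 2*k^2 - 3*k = (k)*(k^2 - 2*k - 3) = k*(k - 3)*(k + 1)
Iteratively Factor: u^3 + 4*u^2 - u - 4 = (u - 1)*(u^2 + 5*u + 4) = (u - 1)*(u + 4)*(u + 1)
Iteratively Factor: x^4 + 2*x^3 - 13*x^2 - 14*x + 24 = (x - 1)*(x^3 + 3*x^2 - 10*x - 24) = (x - 1)*(x + 2)*(x^2 + x - 12) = (x - 1)*(x + 2)*(x + 4)*(x - 3)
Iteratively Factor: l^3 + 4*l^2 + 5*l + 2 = (l + 2)*(l^2 + 2*l + 1) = (l + 1)*(l + 2)*(l + 1)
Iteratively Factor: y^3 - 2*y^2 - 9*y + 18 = (y - 3)*(y^2 + y - 6) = (y - 3)*(y + 3)*(y - 2)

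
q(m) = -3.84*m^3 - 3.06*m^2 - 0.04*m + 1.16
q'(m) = -11.52*m^2 - 6.12*m - 0.04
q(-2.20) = 27.33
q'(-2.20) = -42.33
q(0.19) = 1.02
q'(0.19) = -1.62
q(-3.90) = 182.56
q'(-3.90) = -151.39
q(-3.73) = 158.01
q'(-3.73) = -137.49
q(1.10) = -7.70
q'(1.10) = -20.71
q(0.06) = 1.15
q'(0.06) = -0.45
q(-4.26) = 242.66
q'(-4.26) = -183.03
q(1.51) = -19.10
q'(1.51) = -35.55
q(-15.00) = 12273.26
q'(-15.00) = -2500.24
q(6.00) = -938.68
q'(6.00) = -451.48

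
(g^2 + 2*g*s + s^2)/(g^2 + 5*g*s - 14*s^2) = (g^2 + 2*g*s + s^2)/(g^2 + 5*g*s - 14*s^2)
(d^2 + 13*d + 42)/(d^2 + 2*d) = (d^2 + 13*d + 42)/(d*(d + 2))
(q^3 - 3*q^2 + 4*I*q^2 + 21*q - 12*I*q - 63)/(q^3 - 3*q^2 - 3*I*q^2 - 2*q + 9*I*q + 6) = (q^2 + 4*I*q + 21)/(q^2 - 3*I*q - 2)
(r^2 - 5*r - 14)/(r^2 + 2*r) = (r - 7)/r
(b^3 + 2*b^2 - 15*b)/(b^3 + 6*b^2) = (b^2 + 2*b - 15)/(b*(b + 6))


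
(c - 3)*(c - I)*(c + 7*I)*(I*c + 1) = I*c^4 - 5*c^3 - 3*I*c^3 + 15*c^2 + 13*I*c^2 + 7*c - 39*I*c - 21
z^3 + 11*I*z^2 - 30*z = z*(z + 5*I)*(z + 6*I)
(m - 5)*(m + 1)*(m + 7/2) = m^3 - m^2/2 - 19*m - 35/2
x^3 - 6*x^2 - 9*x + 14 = (x - 7)*(x - 1)*(x + 2)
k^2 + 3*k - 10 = (k - 2)*(k + 5)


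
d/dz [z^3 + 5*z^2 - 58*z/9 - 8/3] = 3*z^2 + 10*z - 58/9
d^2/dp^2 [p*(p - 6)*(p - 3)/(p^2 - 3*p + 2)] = 4*(-p^3 + 18*p^2 - 48*p + 36)/(p^6 - 9*p^5 + 33*p^4 - 63*p^3 + 66*p^2 - 36*p + 8)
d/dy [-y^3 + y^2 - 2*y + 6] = -3*y^2 + 2*y - 2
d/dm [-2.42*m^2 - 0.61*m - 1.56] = -4.84*m - 0.61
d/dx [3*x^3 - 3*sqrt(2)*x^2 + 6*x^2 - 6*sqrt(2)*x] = 9*x^2 - 6*sqrt(2)*x + 12*x - 6*sqrt(2)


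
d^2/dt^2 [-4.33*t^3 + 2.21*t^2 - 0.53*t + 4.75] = 4.42 - 25.98*t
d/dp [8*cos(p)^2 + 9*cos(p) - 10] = -(16*cos(p) + 9)*sin(p)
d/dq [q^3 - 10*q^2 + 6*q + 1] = 3*q^2 - 20*q + 6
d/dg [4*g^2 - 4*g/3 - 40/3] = 8*g - 4/3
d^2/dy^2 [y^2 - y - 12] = 2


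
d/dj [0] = 0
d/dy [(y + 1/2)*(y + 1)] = 2*y + 3/2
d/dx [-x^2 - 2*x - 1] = -2*x - 2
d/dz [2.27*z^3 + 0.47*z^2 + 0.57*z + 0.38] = 6.81*z^2 + 0.94*z + 0.57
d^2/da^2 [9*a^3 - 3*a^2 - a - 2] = 54*a - 6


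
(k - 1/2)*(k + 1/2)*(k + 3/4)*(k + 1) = k^4 + 7*k^3/4 + k^2/2 - 7*k/16 - 3/16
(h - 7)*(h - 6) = h^2 - 13*h + 42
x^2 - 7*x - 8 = (x - 8)*(x + 1)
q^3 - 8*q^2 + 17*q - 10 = (q - 5)*(q - 2)*(q - 1)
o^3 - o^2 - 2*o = o*(o - 2)*(o + 1)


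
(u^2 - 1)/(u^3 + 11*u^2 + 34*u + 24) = (u - 1)/(u^2 + 10*u + 24)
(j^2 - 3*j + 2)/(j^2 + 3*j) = (j^2 - 3*j + 2)/(j*(j + 3))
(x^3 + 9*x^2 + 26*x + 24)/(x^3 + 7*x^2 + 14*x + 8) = (x + 3)/(x + 1)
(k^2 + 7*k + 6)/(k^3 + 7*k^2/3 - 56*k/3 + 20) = 3*(k + 1)/(3*k^2 - 11*k + 10)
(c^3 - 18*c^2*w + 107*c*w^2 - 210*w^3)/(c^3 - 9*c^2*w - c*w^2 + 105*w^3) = (c - 6*w)/(c + 3*w)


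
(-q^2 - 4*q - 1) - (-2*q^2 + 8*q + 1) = q^2 - 12*q - 2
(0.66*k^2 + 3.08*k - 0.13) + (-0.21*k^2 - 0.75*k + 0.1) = 0.45*k^2 + 2.33*k - 0.03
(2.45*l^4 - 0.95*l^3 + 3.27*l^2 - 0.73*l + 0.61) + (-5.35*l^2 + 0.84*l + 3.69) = 2.45*l^4 - 0.95*l^3 - 2.08*l^2 + 0.11*l + 4.3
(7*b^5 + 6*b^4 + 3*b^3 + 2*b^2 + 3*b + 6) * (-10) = -70*b^5 - 60*b^4 - 30*b^3 - 20*b^2 - 30*b - 60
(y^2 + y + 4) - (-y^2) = 2*y^2 + y + 4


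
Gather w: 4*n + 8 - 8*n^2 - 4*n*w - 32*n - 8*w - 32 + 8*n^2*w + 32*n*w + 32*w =-8*n^2 - 28*n + w*(8*n^2 + 28*n + 24) - 24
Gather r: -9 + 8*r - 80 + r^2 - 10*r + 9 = r^2 - 2*r - 80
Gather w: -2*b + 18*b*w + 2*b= 18*b*w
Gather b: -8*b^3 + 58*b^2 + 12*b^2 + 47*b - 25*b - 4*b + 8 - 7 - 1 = -8*b^3 + 70*b^2 + 18*b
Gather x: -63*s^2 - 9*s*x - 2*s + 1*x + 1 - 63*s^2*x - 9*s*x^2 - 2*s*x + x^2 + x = -63*s^2 - 2*s + x^2*(1 - 9*s) + x*(-63*s^2 - 11*s + 2) + 1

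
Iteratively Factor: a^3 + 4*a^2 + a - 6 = (a - 1)*(a^2 + 5*a + 6) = (a - 1)*(a + 3)*(a + 2)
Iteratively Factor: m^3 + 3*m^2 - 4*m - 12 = (m - 2)*(m^2 + 5*m + 6) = (m - 2)*(m + 2)*(m + 3)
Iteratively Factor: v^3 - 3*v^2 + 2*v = (v - 1)*(v^2 - 2*v) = v*(v - 1)*(v - 2)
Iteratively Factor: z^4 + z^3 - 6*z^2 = (z + 3)*(z^3 - 2*z^2) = z*(z + 3)*(z^2 - 2*z) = z*(z - 2)*(z + 3)*(z)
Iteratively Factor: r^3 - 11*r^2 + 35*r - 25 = (r - 1)*(r^2 - 10*r + 25) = (r - 5)*(r - 1)*(r - 5)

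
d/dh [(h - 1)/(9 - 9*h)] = 0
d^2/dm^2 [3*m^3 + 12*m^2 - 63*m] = 18*m + 24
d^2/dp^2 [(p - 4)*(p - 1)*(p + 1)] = 6*p - 8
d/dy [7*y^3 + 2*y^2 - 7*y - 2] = 21*y^2 + 4*y - 7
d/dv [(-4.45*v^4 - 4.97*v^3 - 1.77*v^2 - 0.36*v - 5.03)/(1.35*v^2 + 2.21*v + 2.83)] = (-12.015*v^5 - 36.213*v^4 - 72.3414*v^3 - 45.621*v^2 + 3.5628*v + 10.0975)/(1.8225*v^4 + 5.967*v^3 + 12.5251*v^2 + 12.5086*v + 8.0089)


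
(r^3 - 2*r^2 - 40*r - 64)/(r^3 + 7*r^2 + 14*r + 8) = (r - 8)/(r + 1)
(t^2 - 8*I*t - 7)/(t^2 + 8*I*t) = (t^2 - 8*I*t - 7)/(t*(t + 8*I))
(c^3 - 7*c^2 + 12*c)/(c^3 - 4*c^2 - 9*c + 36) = c/(c + 3)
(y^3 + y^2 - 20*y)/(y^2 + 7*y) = (y^2 + y - 20)/(y + 7)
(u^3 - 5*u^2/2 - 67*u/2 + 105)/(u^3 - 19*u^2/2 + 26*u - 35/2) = (u + 6)/(u - 1)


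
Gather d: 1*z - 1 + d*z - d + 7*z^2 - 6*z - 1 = d*(z - 1) + 7*z^2 - 5*z - 2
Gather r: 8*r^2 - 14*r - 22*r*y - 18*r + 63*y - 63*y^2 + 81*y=8*r^2 + r*(-22*y - 32) - 63*y^2 + 144*y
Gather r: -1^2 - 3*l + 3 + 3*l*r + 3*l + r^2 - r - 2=r^2 + r*(3*l - 1)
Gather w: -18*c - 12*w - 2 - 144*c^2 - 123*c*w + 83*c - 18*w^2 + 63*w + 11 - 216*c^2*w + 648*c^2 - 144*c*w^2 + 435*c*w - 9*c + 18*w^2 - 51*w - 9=504*c^2 - 144*c*w^2 + 56*c + w*(-216*c^2 + 312*c)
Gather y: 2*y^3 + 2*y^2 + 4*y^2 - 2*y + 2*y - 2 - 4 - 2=2*y^3 + 6*y^2 - 8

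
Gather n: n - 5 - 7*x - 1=n - 7*x - 6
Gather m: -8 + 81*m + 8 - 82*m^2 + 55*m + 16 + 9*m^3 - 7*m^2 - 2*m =9*m^3 - 89*m^2 + 134*m + 16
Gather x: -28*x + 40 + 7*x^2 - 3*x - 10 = 7*x^2 - 31*x + 30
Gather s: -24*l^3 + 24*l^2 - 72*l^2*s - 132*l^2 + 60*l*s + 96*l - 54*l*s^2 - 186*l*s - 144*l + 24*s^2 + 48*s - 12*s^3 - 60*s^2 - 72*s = -24*l^3 - 108*l^2 - 48*l - 12*s^3 + s^2*(-54*l - 36) + s*(-72*l^2 - 126*l - 24)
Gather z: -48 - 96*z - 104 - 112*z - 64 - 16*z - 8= -224*z - 224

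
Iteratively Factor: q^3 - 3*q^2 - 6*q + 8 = (q - 1)*(q^2 - 2*q - 8) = (q - 4)*(q - 1)*(q + 2)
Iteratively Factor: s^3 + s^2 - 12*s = (s)*(s^2 + s - 12) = s*(s + 4)*(s - 3)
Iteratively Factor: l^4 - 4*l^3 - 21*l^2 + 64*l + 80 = (l + 1)*(l^3 - 5*l^2 - 16*l + 80) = (l - 5)*(l + 1)*(l^2 - 16) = (l - 5)*(l + 1)*(l + 4)*(l - 4)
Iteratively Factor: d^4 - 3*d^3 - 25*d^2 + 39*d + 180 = (d + 3)*(d^3 - 6*d^2 - 7*d + 60) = (d - 5)*(d + 3)*(d^2 - d - 12) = (d - 5)*(d + 3)^2*(d - 4)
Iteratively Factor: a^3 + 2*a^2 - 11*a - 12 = (a - 3)*(a^2 + 5*a + 4) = (a - 3)*(a + 1)*(a + 4)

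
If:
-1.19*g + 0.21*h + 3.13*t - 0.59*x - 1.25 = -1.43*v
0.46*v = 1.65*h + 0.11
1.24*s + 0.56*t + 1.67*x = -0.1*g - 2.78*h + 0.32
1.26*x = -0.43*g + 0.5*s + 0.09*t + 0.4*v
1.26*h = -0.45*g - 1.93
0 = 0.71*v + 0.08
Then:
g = -4.01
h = -0.10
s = -0.34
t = -0.85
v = -0.11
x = 1.14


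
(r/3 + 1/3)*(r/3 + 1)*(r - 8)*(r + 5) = r^4/9 + r^3/9 - 49*r^2/9 - 169*r/9 - 40/3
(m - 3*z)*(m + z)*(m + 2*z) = m^3 - 7*m*z^2 - 6*z^3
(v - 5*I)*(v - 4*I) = v^2 - 9*I*v - 20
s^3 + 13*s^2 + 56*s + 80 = (s + 4)^2*(s + 5)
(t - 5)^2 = t^2 - 10*t + 25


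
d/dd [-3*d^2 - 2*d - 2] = -6*d - 2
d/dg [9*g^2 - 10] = 18*g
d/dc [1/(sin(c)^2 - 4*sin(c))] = 2*(2 - sin(c))*cos(c)/((sin(c) - 4)^2*sin(c)^2)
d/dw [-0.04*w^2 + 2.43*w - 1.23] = 2.43 - 0.08*w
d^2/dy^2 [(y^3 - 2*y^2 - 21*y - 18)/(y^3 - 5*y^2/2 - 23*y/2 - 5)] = 8*(y^6 - 57*y^5 + 21*y^4 + 189*y^3 - 198*y^2 - 1920*y - 1996)/(8*y^9 - 60*y^8 - 126*y^7 + 1135*y^6 + 2049*y^5 - 5925*y^4 - 18467*y^3 - 17370*y^2 - 6900*y - 1000)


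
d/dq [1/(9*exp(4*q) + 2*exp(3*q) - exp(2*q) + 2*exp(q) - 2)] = 2*(-18*exp(3*q) - 3*exp(2*q) + exp(q) - 1)*exp(q)/(9*exp(4*q) + 2*exp(3*q) - exp(2*q) + 2*exp(q) - 2)^2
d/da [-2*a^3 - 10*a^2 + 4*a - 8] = -6*a^2 - 20*a + 4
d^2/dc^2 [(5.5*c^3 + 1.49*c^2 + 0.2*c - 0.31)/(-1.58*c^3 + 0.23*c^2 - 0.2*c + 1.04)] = (-11.436672*c^6 + 7.43232*c^5 - 95.903472*c^4 - 33.920256*c^3 + 5.744922*c^2 - 32.434968*c - 3.429872)/(3.944312*c^9 - 1.722516*c^8 + 1.748586*c^7 - 8.237015*c^6 + 2.488956*c^5 - 2.164488*c^4 + 5.421824*c^3 - 0.871104*c^2 + 0.64896*c - 1.124864)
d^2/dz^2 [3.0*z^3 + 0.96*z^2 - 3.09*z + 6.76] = 18.0*z + 1.92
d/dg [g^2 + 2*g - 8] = 2*g + 2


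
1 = 1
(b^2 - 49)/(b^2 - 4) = (b^2 - 49)/(b^2 - 4)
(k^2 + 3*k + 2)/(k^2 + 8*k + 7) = (k + 2)/(k + 7)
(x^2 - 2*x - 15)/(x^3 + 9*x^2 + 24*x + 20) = (x^2 - 2*x - 15)/(x^3 + 9*x^2 + 24*x + 20)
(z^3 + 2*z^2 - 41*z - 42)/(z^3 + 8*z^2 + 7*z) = (z - 6)/z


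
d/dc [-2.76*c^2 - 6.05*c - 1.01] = -5.52*c - 6.05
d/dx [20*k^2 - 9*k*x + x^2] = -9*k + 2*x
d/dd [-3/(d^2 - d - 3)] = 3*(2*d - 1)/(-d^2 + d + 3)^2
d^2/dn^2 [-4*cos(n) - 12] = 4*cos(n)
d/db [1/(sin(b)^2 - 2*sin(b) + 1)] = -2*cos(b)/(sin(b) - 1)^3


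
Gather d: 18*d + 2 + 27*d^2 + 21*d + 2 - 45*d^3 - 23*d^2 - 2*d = -45*d^3 + 4*d^2 + 37*d + 4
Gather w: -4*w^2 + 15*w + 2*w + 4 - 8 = -4*w^2 + 17*w - 4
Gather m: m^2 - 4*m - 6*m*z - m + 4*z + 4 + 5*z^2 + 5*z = m^2 + m*(-6*z - 5) + 5*z^2 + 9*z + 4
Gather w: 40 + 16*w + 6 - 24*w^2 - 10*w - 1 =-24*w^2 + 6*w + 45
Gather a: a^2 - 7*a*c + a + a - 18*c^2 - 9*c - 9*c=a^2 + a*(2 - 7*c) - 18*c^2 - 18*c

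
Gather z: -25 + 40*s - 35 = 40*s - 60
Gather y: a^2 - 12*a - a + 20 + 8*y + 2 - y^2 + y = a^2 - 13*a - y^2 + 9*y + 22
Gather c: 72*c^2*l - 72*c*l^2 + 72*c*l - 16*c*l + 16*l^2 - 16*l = 72*c^2*l + c*(-72*l^2 + 56*l) + 16*l^2 - 16*l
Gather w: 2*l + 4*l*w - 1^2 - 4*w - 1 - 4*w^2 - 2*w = 2*l - 4*w^2 + w*(4*l - 6) - 2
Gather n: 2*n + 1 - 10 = 2*n - 9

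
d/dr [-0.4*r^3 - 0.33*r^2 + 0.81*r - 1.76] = -1.2*r^2 - 0.66*r + 0.81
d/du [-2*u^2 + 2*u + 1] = 2 - 4*u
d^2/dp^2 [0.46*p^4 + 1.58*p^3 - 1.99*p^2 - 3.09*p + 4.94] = 5.52*p^2 + 9.48*p - 3.98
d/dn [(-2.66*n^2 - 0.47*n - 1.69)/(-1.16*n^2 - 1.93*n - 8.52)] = (4.5886*n^2 + 41.4056*n + 0.7427)/(1.3456*n^4 + 4.4776*n^3 + 23.4913*n^2 + 32.8872*n + 72.5904)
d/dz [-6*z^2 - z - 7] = -12*z - 1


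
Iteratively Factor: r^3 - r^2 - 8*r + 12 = (r - 2)*(r^2 + r - 6) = (r - 2)*(r + 3)*(r - 2)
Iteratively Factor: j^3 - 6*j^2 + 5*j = (j - 1)*(j^2 - 5*j) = j*(j - 1)*(j - 5)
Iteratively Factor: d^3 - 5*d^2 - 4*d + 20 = (d - 5)*(d^2 - 4) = (d - 5)*(d - 2)*(d + 2)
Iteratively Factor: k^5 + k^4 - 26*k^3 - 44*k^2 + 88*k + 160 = (k - 2)*(k^4 + 3*k^3 - 20*k^2 - 84*k - 80) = (k - 2)*(k + 2)*(k^3 + k^2 - 22*k - 40) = (k - 5)*(k - 2)*(k + 2)*(k^2 + 6*k + 8) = (k - 5)*(k - 2)*(k + 2)*(k + 4)*(k + 2)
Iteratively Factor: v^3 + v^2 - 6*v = (v)*(v^2 + v - 6) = v*(v + 3)*(v - 2)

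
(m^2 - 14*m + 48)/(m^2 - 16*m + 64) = (m - 6)/(m - 8)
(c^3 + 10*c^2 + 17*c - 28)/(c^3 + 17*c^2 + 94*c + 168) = (c - 1)/(c + 6)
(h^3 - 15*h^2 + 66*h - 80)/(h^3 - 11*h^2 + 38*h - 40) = (h - 8)/(h - 4)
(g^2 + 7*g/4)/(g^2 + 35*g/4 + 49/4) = g/(g + 7)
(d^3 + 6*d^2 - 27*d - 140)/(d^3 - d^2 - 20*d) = (d + 7)/d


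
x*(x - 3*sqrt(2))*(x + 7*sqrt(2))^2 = x^4 + 11*sqrt(2)*x^3 + 14*x^2 - 294*sqrt(2)*x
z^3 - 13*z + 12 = (z - 3)*(z - 1)*(z + 4)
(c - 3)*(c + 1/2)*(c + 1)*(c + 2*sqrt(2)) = c^4 - 3*c^3/2 + 2*sqrt(2)*c^3 - 3*sqrt(2)*c^2 - 4*c^2 - 8*sqrt(2)*c - 3*c/2 - 3*sqrt(2)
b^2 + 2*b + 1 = (b + 1)^2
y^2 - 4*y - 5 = (y - 5)*(y + 1)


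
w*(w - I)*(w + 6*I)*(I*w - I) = I*w^4 - 5*w^3 - I*w^3 + 5*w^2 + 6*I*w^2 - 6*I*w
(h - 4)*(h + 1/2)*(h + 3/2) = h^3 - 2*h^2 - 29*h/4 - 3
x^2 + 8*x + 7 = (x + 1)*(x + 7)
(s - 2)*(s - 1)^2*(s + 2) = s^4 - 2*s^3 - 3*s^2 + 8*s - 4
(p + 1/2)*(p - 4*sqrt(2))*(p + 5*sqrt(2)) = p^3 + p^2/2 + sqrt(2)*p^2 - 40*p + sqrt(2)*p/2 - 20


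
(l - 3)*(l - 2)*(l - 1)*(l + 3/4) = l^4 - 21*l^3/4 + 13*l^2/2 + 9*l/4 - 9/2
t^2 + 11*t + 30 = (t + 5)*(t + 6)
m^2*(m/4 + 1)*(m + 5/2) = m^4/4 + 13*m^3/8 + 5*m^2/2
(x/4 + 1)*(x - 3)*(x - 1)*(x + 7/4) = x^4/4 + 7*x^3/16 - 13*x^2/4 - 43*x/16 + 21/4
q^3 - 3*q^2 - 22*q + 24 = (q - 6)*(q - 1)*(q + 4)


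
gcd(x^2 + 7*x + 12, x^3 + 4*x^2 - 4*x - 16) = x + 4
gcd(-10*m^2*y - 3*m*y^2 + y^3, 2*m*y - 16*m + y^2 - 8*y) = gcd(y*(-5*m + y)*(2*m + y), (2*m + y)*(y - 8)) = 2*m + y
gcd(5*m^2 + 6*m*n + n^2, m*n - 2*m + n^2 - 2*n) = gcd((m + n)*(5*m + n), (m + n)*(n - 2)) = m + n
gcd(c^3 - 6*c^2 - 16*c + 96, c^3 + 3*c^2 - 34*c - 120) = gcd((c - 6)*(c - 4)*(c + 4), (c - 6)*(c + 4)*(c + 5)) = c^2 - 2*c - 24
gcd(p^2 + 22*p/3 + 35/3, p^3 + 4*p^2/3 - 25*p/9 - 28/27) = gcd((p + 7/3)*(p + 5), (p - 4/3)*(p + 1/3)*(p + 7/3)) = p + 7/3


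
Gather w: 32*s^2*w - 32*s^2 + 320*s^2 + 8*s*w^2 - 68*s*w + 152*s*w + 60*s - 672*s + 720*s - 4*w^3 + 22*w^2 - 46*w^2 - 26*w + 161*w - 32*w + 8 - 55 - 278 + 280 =288*s^2 + 108*s - 4*w^3 + w^2*(8*s - 24) + w*(32*s^2 + 84*s + 103) - 45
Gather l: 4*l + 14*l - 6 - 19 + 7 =18*l - 18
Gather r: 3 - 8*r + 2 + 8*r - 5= 0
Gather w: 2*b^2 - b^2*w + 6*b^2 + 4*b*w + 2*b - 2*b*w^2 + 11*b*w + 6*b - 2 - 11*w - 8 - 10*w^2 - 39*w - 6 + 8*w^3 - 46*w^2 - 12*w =8*b^2 + 8*b + 8*w^3 + w^2*(-2*b - 56) + w*(-b^2 + 15*b - 62) - 16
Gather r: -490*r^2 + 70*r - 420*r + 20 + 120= -490*r^2 - 350*r + 140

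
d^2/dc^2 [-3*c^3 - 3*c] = -18*c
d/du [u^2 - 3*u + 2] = 2*u - 3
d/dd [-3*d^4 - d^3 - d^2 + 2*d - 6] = -12*d^3 - 3*d^2 - 2*d + 2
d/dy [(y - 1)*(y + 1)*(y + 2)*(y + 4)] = 4*y^3 + 18*y^2 + 14*y - 6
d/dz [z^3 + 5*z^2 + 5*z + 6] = 3*z^2 + 10*z + 5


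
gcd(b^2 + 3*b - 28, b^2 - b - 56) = b + 7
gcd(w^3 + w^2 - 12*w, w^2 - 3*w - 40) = 1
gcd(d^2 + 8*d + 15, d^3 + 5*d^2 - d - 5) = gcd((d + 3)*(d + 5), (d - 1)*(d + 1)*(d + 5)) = d + 5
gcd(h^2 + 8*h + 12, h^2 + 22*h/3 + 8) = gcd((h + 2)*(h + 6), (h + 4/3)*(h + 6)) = h + 6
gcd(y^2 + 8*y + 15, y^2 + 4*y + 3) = y + 3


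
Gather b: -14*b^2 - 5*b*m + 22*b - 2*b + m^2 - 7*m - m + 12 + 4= -14*b^2 + b*(20 - 5*m) + m^2 - 8*m + 16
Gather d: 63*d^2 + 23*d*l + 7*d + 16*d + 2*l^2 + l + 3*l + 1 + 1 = 63*d^2 + d*(23*l + 23) + 2*l^2 + 4*l + 2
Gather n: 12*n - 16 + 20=12*n + 4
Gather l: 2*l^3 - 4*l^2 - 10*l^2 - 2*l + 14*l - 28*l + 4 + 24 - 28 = 2*l^3 - 14*l^2 - 16*l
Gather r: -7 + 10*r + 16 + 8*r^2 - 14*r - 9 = 8*r^2 - 4*r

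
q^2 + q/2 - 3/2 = (q - 1)*(q + 3/2)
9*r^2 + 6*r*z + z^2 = (3*r + z)^2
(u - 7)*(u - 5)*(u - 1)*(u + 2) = u^4 - 11*u^3 + 21*u^2 + 59*u - 70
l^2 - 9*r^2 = (l - 3*r)*(l + 3*r)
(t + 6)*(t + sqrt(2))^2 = t^3 + 2*sqrt(2)*t^2 + 6*t^2 + 2*t + 12*sqrt(2)*t + 12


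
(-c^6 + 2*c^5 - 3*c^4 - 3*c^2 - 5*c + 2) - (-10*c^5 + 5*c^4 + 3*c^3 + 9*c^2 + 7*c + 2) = -c^6 + 12*c^5 - 8*c^4 - 3*c^3 - 12*c^2 - 12*c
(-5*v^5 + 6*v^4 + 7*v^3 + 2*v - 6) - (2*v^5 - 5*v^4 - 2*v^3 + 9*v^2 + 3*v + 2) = -7*v^5 + 11*v^4 + 9*v^3 - 9*v^2 - v - 8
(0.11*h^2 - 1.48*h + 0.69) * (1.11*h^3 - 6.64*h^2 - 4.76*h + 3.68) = 0.1221*h^5 - 2.3732*h^4 + 10.0695*h^3 + 2.868*h^2 - 8.7308*h + 2.5392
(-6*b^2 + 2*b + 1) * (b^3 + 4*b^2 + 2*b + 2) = -6*b^5 - 22*b^4 - 3*b^3 - 4*b^2 + 6*b + 2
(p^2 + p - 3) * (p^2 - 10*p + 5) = p^4 - 9*p^3 - 8*p^2 + 35*p - 15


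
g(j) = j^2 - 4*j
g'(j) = 2*j - 4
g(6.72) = 18.28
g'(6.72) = 9.44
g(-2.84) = 19.43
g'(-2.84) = -9.68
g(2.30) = -3.91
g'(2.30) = 0.60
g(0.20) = -0.76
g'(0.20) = -3.60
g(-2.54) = 16.61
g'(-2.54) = -9.08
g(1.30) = -3.51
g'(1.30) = -1.40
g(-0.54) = 2.45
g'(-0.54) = -5.08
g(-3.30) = 24.09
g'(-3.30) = -10.60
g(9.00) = 45.00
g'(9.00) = 14.00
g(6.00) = 12.00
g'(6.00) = 8.00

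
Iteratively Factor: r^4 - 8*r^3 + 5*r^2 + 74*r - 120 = (r - 2)*(r^3 - 6*r^2 - 7*r + 60) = (r - 5)*(r - 2)*(r^2 - r - 12) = (r - 5)*(r - 2)*(r + 3)*(r - 4)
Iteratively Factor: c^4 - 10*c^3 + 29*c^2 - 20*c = (c)*(c^3 - 10*c^2 + 29*c - 20) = c*(c - 1)*(c^2 - 9*c + 20) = c*(c - 4)*(c - 1)*(c - 5)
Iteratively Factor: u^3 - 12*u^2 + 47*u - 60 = (u - 3)*(u^2 - 9*u + 20) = (u - 5)*(u - 3)*(u - 4)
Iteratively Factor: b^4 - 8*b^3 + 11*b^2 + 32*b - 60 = (b - 5)*(b^3 - 3*b^2 - 4*b + 12) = (b - 5)*(b - 2)*(b^2 - b - 6) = (b - 5)*(b - 3)*(b - 2)*(b + 2)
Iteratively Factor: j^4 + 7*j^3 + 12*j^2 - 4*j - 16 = (j - 1)*(j^3 + 8*j^2 + 20*j + 16) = (j - 1)*(j + 4)*(j^2 + 4*j + 4) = (j - 1)*(j + 2)*(j + 4)*(j + 2)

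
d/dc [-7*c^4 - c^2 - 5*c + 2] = -28*c^3 - 2*c - 5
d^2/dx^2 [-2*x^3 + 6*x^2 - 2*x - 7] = 12 - 12*x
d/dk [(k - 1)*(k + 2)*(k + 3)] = 3*k^2 + 8*k + 1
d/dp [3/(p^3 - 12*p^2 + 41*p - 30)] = 3*(-3*p^2 + 24*p - 41)/(p^3 - 12*p^2 + 41*p - 30)^2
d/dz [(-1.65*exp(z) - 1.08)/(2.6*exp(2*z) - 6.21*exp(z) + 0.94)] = (4.29*exp(2*z) + 5.616*exp(z) - 8.2578)*exp(z)/(6.76*exp(4*z) - 32.292*exp(3*z) + 43.4521*exp(2*z) - 11.6748*exp(z) + 0.8836)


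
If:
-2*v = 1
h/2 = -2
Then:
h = -4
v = -1/2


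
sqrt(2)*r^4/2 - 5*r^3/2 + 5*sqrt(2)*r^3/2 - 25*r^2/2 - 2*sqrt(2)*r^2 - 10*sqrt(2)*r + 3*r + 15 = (r + 5)*(r - 3*sqrt(2))*(r - sqrt(2)/2)*(sqrt(2)*r/2 + 1)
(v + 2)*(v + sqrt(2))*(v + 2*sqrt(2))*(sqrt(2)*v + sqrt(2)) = sqrt(2)*v^4 + 3*sqrt(2)*v^3 + 6*v^3 + 6*sqrt(2)*v^2 + 18*v^2 + 12*v + 12*sqrt(2)*v + 8*sqrt(2)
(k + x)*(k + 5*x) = k^2 + 6*k*x + 5*x^2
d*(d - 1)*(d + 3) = d^3 + 2*d^2 - 3*d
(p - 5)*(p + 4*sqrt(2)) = p^2 - 5*p + 4*sqrt(2)*p - 20*sqrt(2)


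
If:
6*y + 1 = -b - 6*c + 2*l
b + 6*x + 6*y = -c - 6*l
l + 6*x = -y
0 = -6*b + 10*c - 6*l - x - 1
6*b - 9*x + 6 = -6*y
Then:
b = 245/4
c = 455/8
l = 1047/32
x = 63/16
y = -1803/32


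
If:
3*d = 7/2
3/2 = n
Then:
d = 7/6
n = 3/2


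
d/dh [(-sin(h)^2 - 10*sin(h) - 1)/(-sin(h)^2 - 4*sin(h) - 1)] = 6*cos(h)^3/(sin(h)^2 + 4*sin(h) + 1)^2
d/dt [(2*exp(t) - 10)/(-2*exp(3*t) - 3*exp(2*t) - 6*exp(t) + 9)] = (8*exp(3*t) - 54*exp(2*t) - 60*exp(t) - 42)*exp(t)/(4*exp(6*t) + 12*exp(5*t) + 33*exp(4*t) - 18*exp(2*t) - 108*exp(t) + 81)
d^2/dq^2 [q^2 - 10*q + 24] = 2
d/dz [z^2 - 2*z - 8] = 2*z - 2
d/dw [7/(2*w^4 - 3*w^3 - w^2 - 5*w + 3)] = 7*(-8*w^3 + 9*w^2 + 2*w + 5)/(-2*w^4 + 3*w^3 + w^2 + 5*w - 3)^2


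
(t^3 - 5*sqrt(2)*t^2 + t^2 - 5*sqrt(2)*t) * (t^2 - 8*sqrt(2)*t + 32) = t^5 - 13*sqrt(2)*t^4 + t^4 - 13*sqrt(2)*t^3 + 112*t^3 - 160*sqrt(2)*t^2 + 112*t^2 - 160*sqrt(2)*t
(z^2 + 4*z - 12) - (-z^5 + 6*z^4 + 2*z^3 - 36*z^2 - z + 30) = z^5 - 6*z^4 - 2*z^3 + 37*z^2 + 5*z - 42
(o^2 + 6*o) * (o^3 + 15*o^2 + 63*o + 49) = o^5 + 21*o^4 + 153*o^3 + 427*o^2 + 294*o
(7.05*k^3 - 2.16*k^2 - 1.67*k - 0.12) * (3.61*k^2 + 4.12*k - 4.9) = 25.4505*k^5 + 21.2484*k^4 - 49.4729*k^3 + 3.2704*k^2 + 7.6886*k + 0.588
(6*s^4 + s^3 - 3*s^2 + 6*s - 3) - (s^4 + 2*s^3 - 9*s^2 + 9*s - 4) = 5*s^4 - s^3 + 6*s^2 - 3*s + 1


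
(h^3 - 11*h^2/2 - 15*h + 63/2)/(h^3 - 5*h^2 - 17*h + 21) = (h - 3/2)/(h - 1)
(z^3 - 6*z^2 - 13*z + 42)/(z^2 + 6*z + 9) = (z^2 - 9*z + 14)/(z + 3)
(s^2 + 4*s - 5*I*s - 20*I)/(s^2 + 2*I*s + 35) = (s + 4)/(s + 7*I)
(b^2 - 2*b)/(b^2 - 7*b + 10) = b/(b - 5)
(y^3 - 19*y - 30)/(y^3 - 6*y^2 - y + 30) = (y + 3)/(y - 3)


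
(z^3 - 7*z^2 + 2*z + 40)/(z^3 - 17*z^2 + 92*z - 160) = (z + 2)/(z - 8)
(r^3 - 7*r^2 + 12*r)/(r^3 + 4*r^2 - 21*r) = (r - 4)/(r + 7)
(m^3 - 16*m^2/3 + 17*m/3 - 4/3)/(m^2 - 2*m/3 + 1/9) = 3*(m^2 - 5*m + 4)/(3*m - 1)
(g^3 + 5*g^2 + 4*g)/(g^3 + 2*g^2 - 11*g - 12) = g/(g - 3)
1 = 1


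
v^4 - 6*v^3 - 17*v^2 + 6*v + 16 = (v - 8)*(v - 1)*(v + 1)*(v + 2)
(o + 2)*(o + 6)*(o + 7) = o^3 + 15*o^2 + 68*o + 84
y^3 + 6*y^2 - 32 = (y - 2)*(y + 4)^2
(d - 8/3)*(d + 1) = d^2 - 5*d/3 - 8/3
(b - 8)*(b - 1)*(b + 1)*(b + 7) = b^4 - b^3 - 57*b^2 + b + 56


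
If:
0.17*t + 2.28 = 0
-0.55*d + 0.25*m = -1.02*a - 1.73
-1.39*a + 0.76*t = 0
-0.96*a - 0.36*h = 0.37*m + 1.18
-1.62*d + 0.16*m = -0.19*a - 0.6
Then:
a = -7.33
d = 2.28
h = -12.51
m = 28.01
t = -13.41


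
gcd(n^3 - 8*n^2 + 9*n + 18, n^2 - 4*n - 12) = n - 6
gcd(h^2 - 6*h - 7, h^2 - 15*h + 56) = h - 7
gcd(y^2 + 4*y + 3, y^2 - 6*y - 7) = y + 1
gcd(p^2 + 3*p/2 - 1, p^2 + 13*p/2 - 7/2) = p - 1/2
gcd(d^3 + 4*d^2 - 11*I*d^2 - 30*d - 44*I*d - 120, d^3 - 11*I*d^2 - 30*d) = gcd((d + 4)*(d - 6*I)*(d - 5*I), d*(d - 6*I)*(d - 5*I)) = d^2 - 11*I*d - 30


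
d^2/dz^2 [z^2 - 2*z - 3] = 2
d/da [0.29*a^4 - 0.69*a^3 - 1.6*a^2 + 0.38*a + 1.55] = 1.16*a^3 - 2.07*a^2 - 3.2*a + 0.38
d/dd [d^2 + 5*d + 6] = 2*d + 5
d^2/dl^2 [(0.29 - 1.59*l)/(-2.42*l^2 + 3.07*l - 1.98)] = ((11.1662 - 23.0868*l)*(2.42*l^2 - 3.07*l + 1.98) + (1.59*l - 0.29)*(4.84*l - 3.07)*(9.68*l - 6.14))/(2.42*l^2 - 3.07*l + 1.98)^3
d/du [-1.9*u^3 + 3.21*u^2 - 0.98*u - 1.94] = -5.7*u^2 + 6.42*u - 0.98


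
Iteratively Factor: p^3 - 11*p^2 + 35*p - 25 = (p - 1)*(p^2 - 10*p + 25) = (p - 5)*(p - 1)*(p - 5)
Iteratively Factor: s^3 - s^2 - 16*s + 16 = (s - 1)*(s^2 - 16) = (s - 4)*(s - 1)*(s + 4)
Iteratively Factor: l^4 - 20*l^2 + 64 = (l - 4)*(l^3 + 4*l^2 - 4*l - 16) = (l - 4)*(l + 2)*(l^2 + 2*l - 8) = (l - 4)*(l - 2)*(l + 2)*(l + 4)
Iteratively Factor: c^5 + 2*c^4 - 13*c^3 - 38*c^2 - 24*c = (c - 4)*(c^4 + 6*c^3 + 11*c^2 + 6*c) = c*(c - 4)*(c^3 + 6*c^2 + 11*c + 6) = c*(c - 4)*(c + 3)*(c^2 + 3*c + 2) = c*(c - 4)*(c + 2)*(c + 3)*(c + 1)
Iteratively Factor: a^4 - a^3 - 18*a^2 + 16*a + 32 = (a + 4)*(a^3 - 5*a^2 + 2*a + 8) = (a - 4)*(a + 4)*(a^2 - a - 2) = (a - 4)*(a + 1)*(a + 4)*(a - 2)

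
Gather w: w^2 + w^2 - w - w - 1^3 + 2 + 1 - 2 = 2*w^2 - 2*w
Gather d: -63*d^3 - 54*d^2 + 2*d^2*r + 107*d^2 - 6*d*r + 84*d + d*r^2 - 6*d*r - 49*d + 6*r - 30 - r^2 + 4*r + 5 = -63*d^3 + d^2*(2*r + 53) + d*(r^2 - 12*r + 35) - r^2 + 10*r - 25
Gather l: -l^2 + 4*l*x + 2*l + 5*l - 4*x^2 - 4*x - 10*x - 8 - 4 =-l^2 + l*(4*x + 7) - 4*x^2 - 14*x - 12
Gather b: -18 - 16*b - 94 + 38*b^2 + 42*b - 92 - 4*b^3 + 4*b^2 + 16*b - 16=-4*b^3 + 42*b^2 + 42*b - 220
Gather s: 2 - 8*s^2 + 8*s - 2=-8*s^2 + 8*s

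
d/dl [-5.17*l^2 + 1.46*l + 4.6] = 1.46 - 10.34*l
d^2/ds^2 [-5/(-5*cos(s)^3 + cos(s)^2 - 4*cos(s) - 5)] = 5*((31*cos(s) - 8*cos(2*s) + 45*cos(3*s))*(5*cos(s)^3 - cos(s)^2 + 4*cos(s) + 5)/4 + 2*(15*cos(s)^2 - 2*cos(s) + 4)^2*sin(s)^2)/(5*cos(s)^3 - cos(s)^2 + 4*cos(s) + 5)^3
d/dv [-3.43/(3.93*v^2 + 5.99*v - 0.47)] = (26.9598*v + 20.5457)/(3.93*v^2 + 5.99*v - 0.47)^2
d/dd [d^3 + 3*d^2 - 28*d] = 3*d^2 + 6*d - 28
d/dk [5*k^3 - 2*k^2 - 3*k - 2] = 15*k^2 - 4*k - 3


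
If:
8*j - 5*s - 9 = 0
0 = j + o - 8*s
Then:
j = 5*s/8 + 9/8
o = 59*s/8 - 9/8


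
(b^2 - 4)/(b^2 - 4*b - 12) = (b - 2)/(b - 6)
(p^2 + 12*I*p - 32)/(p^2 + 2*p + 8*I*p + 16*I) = (p + 4*I)/(p + 2)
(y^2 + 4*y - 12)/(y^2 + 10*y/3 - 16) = 3*(y - 2)/(3*y - 8)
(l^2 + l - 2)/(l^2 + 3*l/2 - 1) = 2*(l - 1)/(2*l - 1)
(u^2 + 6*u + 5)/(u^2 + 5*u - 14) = (u^2 + 6*u + 5)/(u^2 + 5*u - 14)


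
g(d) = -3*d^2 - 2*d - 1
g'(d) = -6*d - 2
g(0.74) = -4.12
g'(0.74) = -6.44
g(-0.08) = -0.86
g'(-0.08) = -1.52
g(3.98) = -56.48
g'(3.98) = -25.88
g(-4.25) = -46.69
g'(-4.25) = 23.50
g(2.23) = -20.38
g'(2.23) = -15.38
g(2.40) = -23.08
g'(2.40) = -16.40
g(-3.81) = -36.93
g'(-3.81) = 20.86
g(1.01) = -6.08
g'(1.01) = -8.06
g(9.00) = -262.00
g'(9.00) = -56.00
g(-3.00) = -22.00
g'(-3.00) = 16.00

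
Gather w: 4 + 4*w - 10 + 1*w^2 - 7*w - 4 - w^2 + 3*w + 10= 0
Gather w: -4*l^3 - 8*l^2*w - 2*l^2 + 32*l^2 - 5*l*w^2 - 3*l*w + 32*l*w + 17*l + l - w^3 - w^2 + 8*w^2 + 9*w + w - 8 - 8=-4*l^3 + 30*l^2 + 18*l - w^3 + w^2*(7 - 5*l) + w*(-8*l^2 + 29*l + 10) - 16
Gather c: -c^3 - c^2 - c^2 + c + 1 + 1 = -c^3 - 2*c^2 + c + 2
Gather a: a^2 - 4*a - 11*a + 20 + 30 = a^2 - 15*a + 50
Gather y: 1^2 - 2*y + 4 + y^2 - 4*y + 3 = y^2 - 6*y + 8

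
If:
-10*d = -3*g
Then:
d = 3*g/10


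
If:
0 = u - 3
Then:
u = 3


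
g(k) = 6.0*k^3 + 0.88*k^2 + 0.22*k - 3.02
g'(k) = 18.0*k^2 + 1.76*k + 0.22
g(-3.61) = -274.62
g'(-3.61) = 228.44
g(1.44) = 17.04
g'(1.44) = 40.08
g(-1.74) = -32.35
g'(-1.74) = 51.65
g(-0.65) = -4.44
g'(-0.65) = 6.68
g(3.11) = 186.66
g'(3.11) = 179.79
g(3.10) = 184.86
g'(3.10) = 178.66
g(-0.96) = -7.73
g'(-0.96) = 15.12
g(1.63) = 25.66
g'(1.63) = 50.91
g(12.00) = 10494.34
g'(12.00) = 2613.34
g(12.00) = 10494.34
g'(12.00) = 2613.34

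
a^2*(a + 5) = a^3 + 5*a^2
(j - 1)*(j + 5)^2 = j^3 + 9*j^2 + 15*j - 25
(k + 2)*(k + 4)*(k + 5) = k^3 + 11*k^2 + 38*k + 40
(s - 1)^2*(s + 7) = s^3 + 5*s^2 - 13*s + 7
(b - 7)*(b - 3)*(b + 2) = b^3 - 8*b^2 + b + 42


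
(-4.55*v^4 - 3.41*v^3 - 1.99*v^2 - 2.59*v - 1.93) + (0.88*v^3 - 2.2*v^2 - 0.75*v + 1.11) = -4.55*v^4 - 2.53*v^3 - 4.19*v^2 - 3.34*v - 0.82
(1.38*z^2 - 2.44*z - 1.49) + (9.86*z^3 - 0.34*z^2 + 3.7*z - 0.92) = 9.86*z^3 + 1.04*z^2 + 1.26*z - 2.41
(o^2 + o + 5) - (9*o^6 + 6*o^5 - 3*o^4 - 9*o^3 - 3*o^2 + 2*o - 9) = -9*o^6 - 6*o^5 + 3*o^4 + 9*o^3 + 4*o^2 - o + 14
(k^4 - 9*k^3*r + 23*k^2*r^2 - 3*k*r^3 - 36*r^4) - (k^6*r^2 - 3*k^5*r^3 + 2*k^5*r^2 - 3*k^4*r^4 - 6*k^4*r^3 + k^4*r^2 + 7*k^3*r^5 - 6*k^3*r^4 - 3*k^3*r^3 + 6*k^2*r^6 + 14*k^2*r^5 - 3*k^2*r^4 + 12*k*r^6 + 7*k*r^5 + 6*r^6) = -k^6*r^2 + 3*k^5*r^3 - 2*k^5*r^2 + 3*k^4*r^4 + 6*k^4*r^3 - k^4*r^2 + k^4 - 7*k^3*r^5 + 6*k^3*r^4 + 3*k^3*r^3 - 9*k^3*r - 6*k^2*r^6 - 14*k^2*r^5 + 3*k^2*r^4 + 23*k^2*r^2 - 12*k*r^6 - 7*k*r^5 - 3*k*r^3 - 6*r^6 - 36*r^4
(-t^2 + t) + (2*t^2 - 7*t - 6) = t^2 - 6*t - 6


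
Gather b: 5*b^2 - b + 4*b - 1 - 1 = 5*b^2 + 3*b - 2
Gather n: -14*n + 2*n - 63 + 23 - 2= -12*n - 42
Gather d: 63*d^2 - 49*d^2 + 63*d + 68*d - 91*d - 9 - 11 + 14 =14*d^2 + 40*d - 6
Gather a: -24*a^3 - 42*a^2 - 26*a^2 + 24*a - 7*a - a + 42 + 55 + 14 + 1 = -24*a^3 - 68*a^2 + 16*a + 112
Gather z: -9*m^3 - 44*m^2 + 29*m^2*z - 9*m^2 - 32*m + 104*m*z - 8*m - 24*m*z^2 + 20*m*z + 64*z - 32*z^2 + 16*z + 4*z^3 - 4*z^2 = -9*m^3 - 53*m^2 - 40*m + 4*z^3 + z^2*(-24*m - 36) + z*(29*m^2 + 124*m + 80)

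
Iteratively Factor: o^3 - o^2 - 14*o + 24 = (o - 2)*(o^2 + o - 12) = (o - 2)*(o + 4)*(o - 3)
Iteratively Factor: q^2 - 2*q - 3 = (q - 3)*(q + 1)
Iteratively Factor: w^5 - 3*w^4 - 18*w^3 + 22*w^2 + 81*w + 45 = (w + 1)*(w^4 - 4*w^3 - 14*w^2 + 36*w + 45) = (w - 5)*(w + 1)*(w^3 + w^2 - 9*w - 9) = (w - 5)*(w + 1)*(w + 3)*(w^2 - 2*w - 3) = (w - 5)*(w - 3)*(w + 1)*(w + 3)*(w + 1)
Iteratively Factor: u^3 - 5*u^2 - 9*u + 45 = (u + 3)*(u^2 - 8*u + 15) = (u - 5)*(u + 3)*(u - 3)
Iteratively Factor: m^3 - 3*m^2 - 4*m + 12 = (m - 3)*(m^2 - 4) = (m - 3)*(m + 2)*(m - 2)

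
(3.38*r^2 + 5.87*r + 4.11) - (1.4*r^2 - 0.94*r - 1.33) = 1.98*r^2 + 6.81*r + 5.44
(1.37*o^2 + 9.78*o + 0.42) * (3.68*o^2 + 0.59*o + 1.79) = 5.0416*o^4 + 36.7987*o^3 + 9.7681*o^2 + 17.754*o + 0.7518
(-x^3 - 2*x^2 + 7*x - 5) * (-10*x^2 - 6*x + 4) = 10*x^5 + 26*x^4 - 62*x^3 + 58*x - 20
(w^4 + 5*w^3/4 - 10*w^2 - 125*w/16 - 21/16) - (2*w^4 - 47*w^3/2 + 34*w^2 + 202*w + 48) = -w^4 + 99*w^3/4 - 44*w^2 - 3357*w/16 - 789/16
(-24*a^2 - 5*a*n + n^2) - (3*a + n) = -24*a^2 - 5*a*n - 3*a + n^2 - n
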